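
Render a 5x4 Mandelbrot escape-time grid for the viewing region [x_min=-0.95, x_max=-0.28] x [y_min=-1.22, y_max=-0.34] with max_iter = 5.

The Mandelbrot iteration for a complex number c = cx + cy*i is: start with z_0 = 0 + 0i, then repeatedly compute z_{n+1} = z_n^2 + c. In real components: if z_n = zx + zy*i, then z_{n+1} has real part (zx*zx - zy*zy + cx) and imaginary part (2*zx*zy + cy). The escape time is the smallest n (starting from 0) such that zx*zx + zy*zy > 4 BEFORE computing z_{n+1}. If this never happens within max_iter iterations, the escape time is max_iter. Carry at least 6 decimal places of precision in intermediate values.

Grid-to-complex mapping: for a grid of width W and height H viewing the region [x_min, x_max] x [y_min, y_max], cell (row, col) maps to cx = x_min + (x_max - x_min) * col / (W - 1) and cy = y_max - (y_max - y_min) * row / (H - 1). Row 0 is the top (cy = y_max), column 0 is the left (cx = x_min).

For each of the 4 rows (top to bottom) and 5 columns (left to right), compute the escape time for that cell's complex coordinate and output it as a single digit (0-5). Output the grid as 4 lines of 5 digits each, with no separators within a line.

Answer: 55555
45555
33445
33333

Derivation:
(row=0, col=0): c = -0.9500 + -0.3400i → escape time 5
(row=0, col=1): c = -0.7825 + -0.3400i → escape time 5
(row=0, col=2): c = -0.6150 + -0.3400i → escape time 5
(row=0, col=3): c = -0.4475 + -0.3400i → escape time 5
(row=0, col=4): c = -0.2800 + -0.3400i → escape time 5
(row=1, col=0): c = -0.9500 + -0.6333i → escape time 4
(row=1, col=1): c = -0.7825 + -0.6333i → escape time 5
(row=1, col=2): c = -0.6150 + -0.6333i → escape time 5
(row=1, col=3): c = -0.4475 + -0.6333i → escape time 5
(row=1, col=4): c = -0.2800 + -0.6333i → escape time 5
(row=2, col=0): c = -0.9500 + -0.9267i → escape time 3
(row=2, col=1): c = -0.7825 + -0.9267i → escape time 3
(row=2, col=2): c = -0.6150 + -0.9267i → escape time 4
(row=2, col=3): c = -0.4475 + -0.9267i → escape time 4
(row=2, col=4): c = -0.2800 + -0.9267i → escape time 5
(row=3, col=0): c = -0.9500 + -1.2200i → escape time 3
(row=3, col=1): c = -0.7825 + -1.2200i → escape time 3
(row=3, col=2): c = -0.6150 + -1.2200i → escape time 3
(row=3, col=3): c = -0.4475 + -1.2200i → escape time 3
(row=3, col=4): c = -0.2800 + -1.2200i → escape time 3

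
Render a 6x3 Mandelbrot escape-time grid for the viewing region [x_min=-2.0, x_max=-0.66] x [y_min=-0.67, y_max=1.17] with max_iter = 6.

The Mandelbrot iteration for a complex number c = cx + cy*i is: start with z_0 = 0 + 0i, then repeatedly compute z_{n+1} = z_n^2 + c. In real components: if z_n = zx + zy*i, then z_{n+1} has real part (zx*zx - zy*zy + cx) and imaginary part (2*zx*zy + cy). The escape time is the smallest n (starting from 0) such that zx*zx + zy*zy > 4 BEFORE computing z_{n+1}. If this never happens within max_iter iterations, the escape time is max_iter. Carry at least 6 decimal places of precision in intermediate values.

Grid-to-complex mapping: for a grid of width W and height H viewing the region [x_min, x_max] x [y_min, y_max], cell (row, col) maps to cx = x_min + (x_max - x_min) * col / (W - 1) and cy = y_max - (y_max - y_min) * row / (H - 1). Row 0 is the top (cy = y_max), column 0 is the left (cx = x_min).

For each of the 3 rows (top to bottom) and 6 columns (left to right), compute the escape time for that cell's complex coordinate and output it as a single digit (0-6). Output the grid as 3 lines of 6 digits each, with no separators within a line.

Answer: 112333
145666
133346

Derivation:
(row=0, col=0): c = -2.0000 + 1.1700i → escape time 1
(row=0, col=1): c = -1.7320 + 1.1700i → escape time 1
(row=0, col=2): c = -1.4640 + 1.1700i → escape time 2
(row=0, col=3): c = -1.1960 + 1.1700i → escape time 3
(row=0, col=4): c = -0.9280 + 1.1700i → escape time 3
(row=0, col=5): c = -0.6600 + 1.1700i → escape time 3
(row=1, col=0): c = -2.0000 + 0.2500i → escape time 1
(row=1, col=1): c = -1.7320 + 0.2500i → escape time 4
(row=1, col=2): c = -1.4640 + 0.2500i → escape time 5
(row=1, col=3): c = -1.1960 + 0.2500i → escape time 6
(row=1, col=4): c = -0.9280 + 0.2500i → escape time 6
(row=1, col=5): c = -0.6600 + 0.2500i → escape time 6
(row=2, col=0): c = -2.0000 + -0.6700i → escape time 1
(row=2, col=1): c = -1.7320 + -0.6700i → escape time 3
(row=2, col=2): c = -1.4640 + -0.6700i → escape time 3
(row=2, col=3): c = -1.1960 + -0.6700i → escape time 3
(row=2, col=4): c = -0.9280 + -0.6700i → escape time 4
(row=2, col=5): c = -0.6600 + -0.6700i → escape time 6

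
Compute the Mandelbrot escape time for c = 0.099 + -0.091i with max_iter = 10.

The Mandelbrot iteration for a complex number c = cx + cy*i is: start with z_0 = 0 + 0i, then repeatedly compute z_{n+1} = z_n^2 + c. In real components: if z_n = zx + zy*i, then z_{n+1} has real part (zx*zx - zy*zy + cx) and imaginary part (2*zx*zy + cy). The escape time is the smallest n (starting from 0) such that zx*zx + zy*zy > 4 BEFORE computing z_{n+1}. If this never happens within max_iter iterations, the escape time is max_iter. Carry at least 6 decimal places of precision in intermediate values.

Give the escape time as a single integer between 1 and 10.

z_0 = 0 + 0i, c = 0.0990 + -0.0910i
Iter 1: z = 0.0990 + -0.0910i, |z|^2 = 0.0181
Iter 2: z = 0.1005 + -0.1090i, |z|^2 = 0.0220
Iter 3: z = 0.0972 + -0.1129i, |z|^2 = 0.0222
Iter 4: z = 0.0957 + -0.1130i, |z|^2 = 0.0219
Iter 5: z = 0.0954 + -0.1126i, |z|^2 = 0.0218
Iter 6: z = 0.0954 + -0.1125i, |z|^2 = 0.0218
Iter 7: z = 0.0955 + -0.1125i, |z|^2 = 0.0218
Iter 8: z = 0.0955 + -0.1125i, |z|^2 = 0.0218
Iter 9: z = 0.0955 + -0.1125i, |z|^2 = 0.0218

Answer: 10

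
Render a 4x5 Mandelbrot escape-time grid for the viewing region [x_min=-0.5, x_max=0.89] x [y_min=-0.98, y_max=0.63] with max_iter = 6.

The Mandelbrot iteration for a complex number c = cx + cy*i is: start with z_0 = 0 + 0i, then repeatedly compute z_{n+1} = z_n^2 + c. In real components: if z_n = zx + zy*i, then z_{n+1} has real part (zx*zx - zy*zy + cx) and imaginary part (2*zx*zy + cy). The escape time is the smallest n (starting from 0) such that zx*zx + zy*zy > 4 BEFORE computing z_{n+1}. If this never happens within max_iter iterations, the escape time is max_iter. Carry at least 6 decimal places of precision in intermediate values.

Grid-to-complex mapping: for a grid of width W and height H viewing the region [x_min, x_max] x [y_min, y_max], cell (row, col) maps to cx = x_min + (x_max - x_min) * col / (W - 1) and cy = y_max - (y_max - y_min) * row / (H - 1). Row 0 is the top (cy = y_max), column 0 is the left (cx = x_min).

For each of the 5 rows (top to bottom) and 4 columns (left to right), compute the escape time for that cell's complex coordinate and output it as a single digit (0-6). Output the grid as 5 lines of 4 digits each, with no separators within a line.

Answer: 6662
6663
6663
6662
4632

Derivation:
(row=0, col=0): c = -0.5000 + 0.6300i → escape time 6
(row=0, col=1): c = -0.0367 + 0.6300i → escape time 6
(row=0, col=2): c = 0.4267 + 0.6300i → escape time 6
(row=0, col=3): c = 0.8900 + 0.6300i → escape time 2
(row=1, col=0): c = -0.5000 + 0.2275i → escape time 6
(row=1, col=1): c = -0.0367 + 0.2275i → escape time 6
(row=1, col=2): c = 0.4267 + 0.2275i → escape time 6
(row=1, col=3): c = 0.8900 + 0.2275i → escape time 3
(row=2, col=0): c = -0.5000 + -0.1750i → escape time 6
(row=2, col=1): c = -0.0367 + -0.1750i → escape time 6
(row=2, col=2): c = 0.4267 + -0.1750i → escape time 6
(row=2, col=3): c = 0.8900 + -0.1750i → escape time 3
(row=3, col=0): c = -0.5000 + -0.5775i → escape time 6
(row=3, col=1): c = -0.0367 + -0.5775i → escape time 6
(row=3, col=2): c = 0.4267 + -0.5775i → escape time 6
(row=3, col=3): c = 0.8900 + -0.5775i → escape time 2
(row=4, col=0): c = -0.5000 + -0.9800i → escape time 4
(row=4, col=1): c = -0.0367 + -0.9800i → escape time 6
(row=4, col=2): c = 0.4267 + -0.9800i → escape time 3
(row=4, col=3): c = 0.8900 + -0.9800i → escape time 2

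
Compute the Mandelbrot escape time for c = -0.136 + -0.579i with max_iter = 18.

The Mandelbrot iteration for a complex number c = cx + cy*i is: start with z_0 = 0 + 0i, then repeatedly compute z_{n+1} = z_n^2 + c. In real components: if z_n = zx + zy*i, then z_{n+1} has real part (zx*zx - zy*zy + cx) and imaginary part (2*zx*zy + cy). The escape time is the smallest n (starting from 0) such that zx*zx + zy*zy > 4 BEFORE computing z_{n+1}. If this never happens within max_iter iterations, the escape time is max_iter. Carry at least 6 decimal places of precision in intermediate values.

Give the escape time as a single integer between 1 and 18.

Answer: 18

Derivation:
z_0 = 0 + 0i, c = -0.1360 + -0.5790i
Iter 1: z = -0.1360 + -0.5790i, |z|^2 = 0.3537
Iter 2: z = -0.4527 + -0.4215i, |z|^2 = 0.3827
Iter 3: z = -0.1087 + -0.1973i, |z|^2 = 0.0508
Iter 4: z = -0.1631 + -0.5361i, |z|^2 = 0.3140
Iter 5: z = -0.3968 + -0.4041i, |z|^2 = 0.3207
Iter 6: z = -0.1418 + -0.2583i, |z|^2 = 0.0868
Iter 7: z = -0.1826 + -0.5057i, |z|^2 = 0.2891
Iter 8: z = -0.3584 + -0.3943i, |z|^2 = 0.2839
Iter 9: z = -0.1630 + -0.2964i, |z|^2 = 0.1144
Iter 10: z = -0.1972 + -0.4824i, |z|^2 = 0.2716
Iter 11: z = -0.3298 + -0.3887i, |z|^2 = 0.2598
Iter 12: z = -0.1783 + -0.3226i, |z|^2 = 0.1359
Iter 13: z = -0.2083 + -0.4639i, |z|^2 = 0.2586
Iter 14: z = -0.3078 + -0.3857i, |z|^2 = 0.2436
Iter 15: z = -0.1900 + -0.3415i, |z|^2 = 0.1527
Iter 16: z = -0.2165 + -0.4492i, |z|^2 = 0.2487
Iter 17: z = -0.2909 + -0.3845i, |z|^2 = 0.2325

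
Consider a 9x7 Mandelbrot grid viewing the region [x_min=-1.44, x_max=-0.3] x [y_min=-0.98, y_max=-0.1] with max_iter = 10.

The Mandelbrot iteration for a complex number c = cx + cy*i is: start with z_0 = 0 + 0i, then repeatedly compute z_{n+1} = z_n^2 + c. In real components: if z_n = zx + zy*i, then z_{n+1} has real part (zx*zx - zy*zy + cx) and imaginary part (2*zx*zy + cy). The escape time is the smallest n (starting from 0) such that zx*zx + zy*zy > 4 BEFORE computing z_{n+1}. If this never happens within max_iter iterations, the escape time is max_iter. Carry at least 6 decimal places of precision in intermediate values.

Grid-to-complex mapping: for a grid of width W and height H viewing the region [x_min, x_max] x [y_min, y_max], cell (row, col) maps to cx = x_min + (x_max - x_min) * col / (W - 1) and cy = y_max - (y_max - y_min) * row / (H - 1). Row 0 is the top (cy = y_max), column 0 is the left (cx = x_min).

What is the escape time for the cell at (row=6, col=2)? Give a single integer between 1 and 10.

Answer: 3

Derivation:
z_0 = 0 + 0i, c = -1.1550 + -0.9800i
Iter 1: z = -1.1550 + -0.9800i, |z|^2 = 2.2944
Iter 2: z = -0.7814 + 1.2838i, |z|^2 = 2.2587
Iter 3: z = -2.1926 + -2.9863i, |z|^2 = 13.7252
Escaped at iteration 3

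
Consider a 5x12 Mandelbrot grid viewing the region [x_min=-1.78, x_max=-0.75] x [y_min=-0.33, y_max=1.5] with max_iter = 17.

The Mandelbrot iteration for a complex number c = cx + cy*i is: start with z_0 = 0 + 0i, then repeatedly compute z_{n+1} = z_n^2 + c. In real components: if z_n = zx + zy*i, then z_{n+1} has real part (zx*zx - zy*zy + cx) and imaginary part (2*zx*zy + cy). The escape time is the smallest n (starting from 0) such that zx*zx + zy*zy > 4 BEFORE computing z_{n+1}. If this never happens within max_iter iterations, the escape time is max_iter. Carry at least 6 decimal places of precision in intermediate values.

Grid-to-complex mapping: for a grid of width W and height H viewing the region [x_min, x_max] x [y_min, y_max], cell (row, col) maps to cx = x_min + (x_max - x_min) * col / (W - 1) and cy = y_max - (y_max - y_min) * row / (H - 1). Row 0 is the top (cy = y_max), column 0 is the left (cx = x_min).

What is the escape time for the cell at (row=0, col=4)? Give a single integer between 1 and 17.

z_0 = 0 + 0i, c = -0.7500 + 1.5000i
Iter 1: z = -0.7500 + 1.5000i, |z|^2 = 2.8125
Iter 2: z = -2.4375 + -0.7500i, |z|^2 = 6.5039
Escaped at iteration 2

Answer: 2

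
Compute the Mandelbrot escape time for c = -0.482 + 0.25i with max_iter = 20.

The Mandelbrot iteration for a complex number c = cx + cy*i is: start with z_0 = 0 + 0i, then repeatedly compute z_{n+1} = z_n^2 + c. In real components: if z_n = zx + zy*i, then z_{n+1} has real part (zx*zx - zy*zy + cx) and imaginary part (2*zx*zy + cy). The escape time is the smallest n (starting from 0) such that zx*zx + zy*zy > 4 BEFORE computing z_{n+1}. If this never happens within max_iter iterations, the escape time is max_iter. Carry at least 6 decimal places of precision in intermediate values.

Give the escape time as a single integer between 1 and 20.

Answer: 20

Derivation:
z_0 = 0 + 0i, c = -0.4820 + 0.2500i
Iter 1: z = -0.4820 + 0.2500i, |z|^2 = 0.2948
Iter 2: z = -0.3122 + 0.0090i, |z|^2 = 0.0975
Iter 3: z = -0.3846 + 0.2444i, |z|^2 = 0.2077
Iter 4: z = -0.3938 + 0.0620i, |z|^2 = 0.1589
Iter 5: z = -0.3308 + 0.2012i, |z|^2 = 0.1499
Iter 6: z = -0.4131 + 0.1169i, |z|^2 = 0.1843
Iter 7: z = -0.3251 + 0.1534i, |z|^2 = 0.1292
Iter 8: z = -0.3999 + 0.1503i, |z|^2 = 0.1825
Iter 9: z = -0.3447 + 0.1298i, |z|^2 = 0.1357
Iter 10: z = -0.3801 + 0.1605i, |z|^2 = 0.1702
Iter 11: z = -0.3633 + 0.1280i, |z|^2 = 0.1484
Iter 12: z = -0.3664 + 0.1570i, |z|^2 = 0.1589
Iter 13: z = -0.3724 + 0.1350i, |z|^2 = 0.1569
Iter 14: z = -0.3615 + 0.1495i, |z|^2 = 0.1530
Iter 15: z = -0.3736 + 0.1419i, |z|^2 = 0.1597
Iter 16: z = -0.3625 + 0.1439i, |z|^2 = 0.1522
Iter 17: z = -0.3713 + 0.1456i, |z|^2 = 0.1591
Iter 18: z = -0.3654 + 0.1419i, |z|^2 = 0.1536
Iter 19: z = -0.3686 + 0.1463i, |z|^2 = 0.1573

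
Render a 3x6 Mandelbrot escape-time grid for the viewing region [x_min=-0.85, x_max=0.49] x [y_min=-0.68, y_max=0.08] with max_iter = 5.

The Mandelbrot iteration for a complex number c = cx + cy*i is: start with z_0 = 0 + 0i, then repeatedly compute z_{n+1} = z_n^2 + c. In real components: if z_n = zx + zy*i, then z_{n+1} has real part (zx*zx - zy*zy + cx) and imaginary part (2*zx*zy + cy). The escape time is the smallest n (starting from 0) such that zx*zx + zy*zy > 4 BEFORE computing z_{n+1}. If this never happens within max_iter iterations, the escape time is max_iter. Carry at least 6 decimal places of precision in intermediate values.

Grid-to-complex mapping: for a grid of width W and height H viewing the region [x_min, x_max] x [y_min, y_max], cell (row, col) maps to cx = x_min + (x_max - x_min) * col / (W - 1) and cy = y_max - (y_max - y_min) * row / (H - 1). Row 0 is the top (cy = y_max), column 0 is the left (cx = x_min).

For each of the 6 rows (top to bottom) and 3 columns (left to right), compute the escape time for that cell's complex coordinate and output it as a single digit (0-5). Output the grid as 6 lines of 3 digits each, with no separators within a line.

(row=0, col=0): c = -0.8500 + 0.0800i → escape time 5
(row=0, col=1): c = -0.1800 + 0.0800i → escape time 5
(row=0, col=2): c = 0.4900 + 0.0800i → escape time 5
(row=1, col=0): c = -0.8500 + -0.0720i → escape time 5
(row=1, col=1): c = -0.1800 + -0.0720i → escape time 5
(row=1, col=2): c = 0.4900 + -0.0720i → escape time 5
(row=2, col=0): c = -0.8500 + -0.2240i → escape time 5
(row=2, col=1): c = -0.1800 + -0.2240i → escape time 5
(row=2, col=2): c = 0.4900 + -0.2240i → escape time 5
(row=3, col=0): c = -0.8500 + -0.3760i → escape time 5
(row=3, col=1): c = -0.1800 + -0.3760i → escape time 5
(row=3, col=2): c = 0.4900 + -0.3760i → escape time 5
(row=4, col=0): c = -0.8500 + -0.5280i → escape time 5
(row=4, col=1): c = -0.1800 + -0.5280i → escape time 5
(row=4, col=2): c = 0.4900 + -0.5280i → escape time 5
(row=5, col=0): c = -0.8500 + -0.6800i → escape time 4
(row=5, col=1): c = -0.1800 + -0.6800i → escape time 5
(row=5, col=2): c = 0.4900 + -0.6800i → escape time 4

Answer: 555
555
555
555
555
454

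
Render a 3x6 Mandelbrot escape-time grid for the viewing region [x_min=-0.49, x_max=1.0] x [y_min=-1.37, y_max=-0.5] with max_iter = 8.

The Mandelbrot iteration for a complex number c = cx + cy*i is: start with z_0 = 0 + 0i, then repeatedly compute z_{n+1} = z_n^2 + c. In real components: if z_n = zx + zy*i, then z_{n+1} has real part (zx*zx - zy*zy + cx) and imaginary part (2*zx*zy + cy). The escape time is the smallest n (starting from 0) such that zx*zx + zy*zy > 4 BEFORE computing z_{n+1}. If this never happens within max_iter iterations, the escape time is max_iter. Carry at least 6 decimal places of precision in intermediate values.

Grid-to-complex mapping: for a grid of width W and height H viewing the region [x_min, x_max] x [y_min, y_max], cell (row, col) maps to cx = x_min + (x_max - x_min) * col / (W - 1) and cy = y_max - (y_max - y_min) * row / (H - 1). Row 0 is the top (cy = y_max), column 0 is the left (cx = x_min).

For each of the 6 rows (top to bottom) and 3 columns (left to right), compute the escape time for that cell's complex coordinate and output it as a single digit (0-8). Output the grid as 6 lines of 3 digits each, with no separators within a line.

(row=0, col=0): c = -0.4900 + -0.5000i → escape time 8
(row=0, col=1): c = 0.2550 + -0.5000i → escape time 8
(row=0, col=2): c = 1.0000 + -0.5000i → escape time 2
(row=1, col=0): c = -0.4900 + -0.6740i → escape time 8
(row=1, col=1): c = 0.2550 + -0.6740i → escape time 7
(row=1, col=2): c = 1.0000 + -0.6740i → escape time 2
(row=2, col=0): c = -0.4900 + -0.8480i → escape time 5
(row=2, col=1): c = 0.2550 + -0.8480i → escape time 4
(row=2, col=2): c = 1.0000 + -0.8480i → escape time 2
(row=3, col=0): c = -0.4900 + -1.0220i → escape time 4
(row=3, col=1): c = 0.2550 + -1.0220i → escape time 3
(row=3, col=2): c = 1.0000 + -1.0220i → escape time 2
(row=4, col=0): c = -0.4900 + -1.1960i → escape time 3
(row=4, col=1): c = 0.2550 + -1.1960i → escape time 2
(row=4, col=2): c = 1.0000 + -1.1960i → escape time 2
(row=5, col=0): c = -0.4900 + -1.3700i → escape time 2
(row=5, col=1): c = 0.2550 + -1.3700i → escape time 2
(row=5, col=2): c = 1.0000 + -1.3700i → escape time 2

Answer: 882
872
542
432
322
222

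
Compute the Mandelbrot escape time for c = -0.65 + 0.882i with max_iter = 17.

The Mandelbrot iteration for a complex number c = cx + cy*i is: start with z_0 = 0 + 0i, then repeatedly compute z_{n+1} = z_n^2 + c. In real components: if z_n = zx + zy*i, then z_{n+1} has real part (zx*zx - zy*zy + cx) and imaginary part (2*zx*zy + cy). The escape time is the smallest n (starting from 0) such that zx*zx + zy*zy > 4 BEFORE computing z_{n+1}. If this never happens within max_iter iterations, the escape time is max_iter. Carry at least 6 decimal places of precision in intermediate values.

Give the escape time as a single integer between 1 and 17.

z_0 = 0 + 0i, c = -0.6500 + 0.8820i
Iter 1: z = -0.6500 + 0.8820i, |z|^2 = 1.2004
Iter 2: z = -1.0054 + -0.2646i, |z|^2 = 1.0809
Iter 3: z = 0.2909 + 1.4141i, |z|^2 = 2.0842
Iter 4: z = -2.5650 + 1.7046i, |z|^2 = 9.4849
Escaped at iteration 4

Answer: 4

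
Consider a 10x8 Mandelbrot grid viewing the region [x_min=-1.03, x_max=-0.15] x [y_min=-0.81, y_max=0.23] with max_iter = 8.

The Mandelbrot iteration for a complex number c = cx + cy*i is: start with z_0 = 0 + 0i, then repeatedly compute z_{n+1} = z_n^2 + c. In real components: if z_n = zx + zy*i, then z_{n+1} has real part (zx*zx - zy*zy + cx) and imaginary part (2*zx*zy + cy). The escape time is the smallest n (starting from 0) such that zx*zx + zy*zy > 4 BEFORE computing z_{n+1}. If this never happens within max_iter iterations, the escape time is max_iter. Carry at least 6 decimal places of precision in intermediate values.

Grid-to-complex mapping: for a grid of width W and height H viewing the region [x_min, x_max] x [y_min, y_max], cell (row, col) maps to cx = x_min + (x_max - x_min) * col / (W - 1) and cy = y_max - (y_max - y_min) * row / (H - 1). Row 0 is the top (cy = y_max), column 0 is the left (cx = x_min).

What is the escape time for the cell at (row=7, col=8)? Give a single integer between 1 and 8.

z_0 = 0 + 0i, c = -0.2478 + -0.8100i
Iter 1: z = -0.2478 + -0.8100i, |z|^2 = 0.7175
Iter 2: z = -0.8425 + -0.4086i, |z|^2 = 0.8767
Iter 3: z = 0.2950 + -0.1215i, |z|^2 = 0.1018
Iter 4: z = -0.1755 + -0.8817i, |z|^2 = 0.8082
Iter 5: z = -0.9944 + -0.5005i, |z|^2 = 1.2393
Iter 6: z = 0.4905 + 0.1855i, |z|^2 = 0.2750
Iter 7: z = -0.0416 + -0.6281i, |z|^2 = 0.3962

Answer: 8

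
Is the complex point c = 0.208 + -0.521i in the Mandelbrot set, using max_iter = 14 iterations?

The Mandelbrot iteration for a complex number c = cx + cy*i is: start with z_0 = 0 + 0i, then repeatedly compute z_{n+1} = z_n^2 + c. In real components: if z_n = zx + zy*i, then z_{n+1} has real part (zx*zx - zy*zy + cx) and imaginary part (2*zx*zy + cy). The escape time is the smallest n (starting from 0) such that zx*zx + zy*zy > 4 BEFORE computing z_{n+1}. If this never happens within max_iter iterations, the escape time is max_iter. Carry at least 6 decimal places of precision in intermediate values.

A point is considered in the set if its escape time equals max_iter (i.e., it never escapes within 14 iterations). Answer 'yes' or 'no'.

Answer: yes

Derivation:
z_0 = 0 + 0i, c = 0.2080 + -0.5210i
Iter 1: z = 0.2080 + -0.5210i, |z|^2 = 0.3147
Iter 2: z = -0.0202 + -0.7377i, |z|^2 = 0.5447
Iter 3: z = -0.3358 + -0.4912i, |z|^2 = 0.3541
Iter 4: z = 0.0795 + -0.1910i, |z|^2 = 0.0428
Iter 5: z = 0.1778 + -0.5514i, |z|^2 = 0.3356
Iter 6: z = -0.0644 + -0.7171i, |z|^2 = 0.5184
Iter 7: z = -0.3021 + -0.4287i, |z|^2 = 0.2750
Iter 8: z = 0.1155 + -0.2620i, |z|^2 = 0.0820
Iter 9: z = 0.1527 + -0.5815i, |z|^2 = 0.3615
Iter 10: z = -0.1069 + -0.6986i, |z|^2 = 0.4994
Iter 11: z = -0.2686 + -0.3717i, |z|^2 = 0.2103
Iter 12: z = 0.1420 + -0.3213i, |z|^2 = 0.1234
Iter 13: z = 0.1249 + -0.6123i, |z|^2 = 0.3905
Did not escape in 14 iterations → in set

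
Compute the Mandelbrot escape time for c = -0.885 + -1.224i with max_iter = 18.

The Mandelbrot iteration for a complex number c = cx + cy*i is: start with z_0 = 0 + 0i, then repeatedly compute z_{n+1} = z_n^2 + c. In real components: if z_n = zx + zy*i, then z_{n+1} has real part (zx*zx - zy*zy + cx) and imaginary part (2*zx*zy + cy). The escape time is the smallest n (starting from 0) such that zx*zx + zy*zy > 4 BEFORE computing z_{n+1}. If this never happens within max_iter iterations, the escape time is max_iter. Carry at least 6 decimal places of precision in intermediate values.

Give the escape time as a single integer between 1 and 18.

Answer: 3

Derivation:
z_0 = 0 + 0i, c = -0.8850 + -1.2240i
Iter 1: z = -0.8850 + -1.2240i, |z|^2 = 2.2814
Iter 2: z = -1.6000 + 0.9425i, |z|^2 = 3.4481
Iter 3: z = 0.7866 + -4.2398i, |z|^2 = 18.5950
Escaped at iteration 3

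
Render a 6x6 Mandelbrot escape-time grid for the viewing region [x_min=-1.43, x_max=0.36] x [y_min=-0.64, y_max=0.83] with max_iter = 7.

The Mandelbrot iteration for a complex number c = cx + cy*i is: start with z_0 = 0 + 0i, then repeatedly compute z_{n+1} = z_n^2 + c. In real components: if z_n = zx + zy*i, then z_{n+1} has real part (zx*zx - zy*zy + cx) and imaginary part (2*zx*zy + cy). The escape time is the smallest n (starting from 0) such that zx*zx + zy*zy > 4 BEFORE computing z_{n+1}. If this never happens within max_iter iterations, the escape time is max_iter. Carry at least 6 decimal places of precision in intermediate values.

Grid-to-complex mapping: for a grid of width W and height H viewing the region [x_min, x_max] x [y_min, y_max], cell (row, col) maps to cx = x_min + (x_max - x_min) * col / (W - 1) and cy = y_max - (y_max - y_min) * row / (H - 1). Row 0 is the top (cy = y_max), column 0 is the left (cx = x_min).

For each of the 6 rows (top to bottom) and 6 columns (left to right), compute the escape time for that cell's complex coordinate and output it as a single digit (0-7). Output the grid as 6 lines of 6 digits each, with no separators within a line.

(row=0, col=0): c = -1.4300 + 0.8300i → escape time 3
(row=0, col=1): c = -1.0720 + 0.8300i → escape time 3
(row=0, col=2): c = -0.7140 + 0.8300i → escape time 4
(row=0, col=3): c = -0.3560 + 0.8300i → escape time 6
(row=0, col=4): c = 0.0020 + 0.8300i → escape time 7
(row=0, col=5): c = 0.3600 + 0.8300i → escape time 4
(row=1, col=0): c = -1.4300 + 0.5360i → escape time 3
(row=1, col=1): c = -1.0720 + 0.5360i → escape time 5
(row=1, col=2): c = -0.7140 + 0.5360i → escape time 6
(row=1, col=3): c = -0.3560 + 0.5360i → escape time 7
(row=1, col=4): c = 0.0020 + 0.5360i → escape time 7
(row=1, col=5): c = 0.3600 + 0.5360i → escape time 7
(row=2, col=0): c = -1.4300 + 0.2420i → escape time 5
(row=2, col=1): c = -1.0720 + 0.2420i → escape time 7
(row=2, col=2): c = -0.7140 + 0.2420i → escape time 7
(row=2, col=3): c = -0.3560 + 0.2420i → escape time 7
(row=2, col=4): c = 0.0020 + 0.2420i → escape time 7
(row=2, col=5): c = 0.3600 + 0.2420i → escape time 7
(row=3, col=0): c = -1.4300 + -0.0520i → escape time 7
(row=3, col=1): c = -1.0720 + -0.0520i → escape time 7
(row=3, col=2): c = -0.7140 + -0.0520i → escape time 7
(row=3, col=3): c = -0.3560 + -0.0520i → escape time 7
(row=3, col=4): c = 0.0020 + -0.0520i → escape time 7
(row=3, col=5): c = 0.3600 + -0.0520i → escape time 7
(row=4, col=0): c = -1.4300 + -0.3460i → escape time 5
(row=4, col=1): c = -1.0720 + -0.3460i → escape time 7
(row=4, col=2): c = -0.7140 + -0.3460i → escape time 7
(row=4, col=3): c = -0.3560 + -0.3460i → escape time 7
(row=4, col=4): c = 0.0020 + -0.3460i → escape time 7
(row=4, col=5): c = 0.3600 + -0.3460i → escape time 7
(row=5, col=0): c = -1.4300 + -0.6400i → escape time 3
(row=5, col=1): c = -1.0720 + -0.6400i → escape time 4
(row=5, col=2): c = -0.7140 + -0.6400i → escape time 6
(row=5, col=3): c = -0.3560 + -0.6400i → escape time 7
(row=5, col=4): c = 0.0020 + -0.6400i → escape time 7
(row=5, col=5): c = 0.3600 + -0.6400i → escape time 7

Answer: 334674
356777
577777
777777
577777
346777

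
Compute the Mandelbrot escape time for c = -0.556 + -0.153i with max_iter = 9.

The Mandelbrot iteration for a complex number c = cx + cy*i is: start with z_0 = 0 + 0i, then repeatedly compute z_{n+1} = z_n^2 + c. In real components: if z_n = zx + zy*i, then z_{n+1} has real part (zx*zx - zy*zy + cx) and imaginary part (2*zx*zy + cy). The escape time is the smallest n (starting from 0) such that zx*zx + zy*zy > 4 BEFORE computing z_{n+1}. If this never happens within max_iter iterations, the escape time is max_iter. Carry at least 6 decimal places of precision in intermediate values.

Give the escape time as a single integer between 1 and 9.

z_0 = 0 + 0i, c = -0.5560 + -0.1530i
Iter 1: z = -0.5560 + -0.1530i, |z|^2 = 0.3325
Iter 2: z = -0.2703 + 0.0171i, |z|^2 = 0.0733
Iter 3: z = -0.4832 + -0.1623i, |z|^2 = 0.2599
Iter 4: z = -0.3488 + 0.0038i, |z|^2 = 0.1217
Iter 5: z = -0.4344 + -0.1557i, |z|^2 = 0.2129
Iter 6: z = -0.3916 + -0.0178i, |z|^2 = 0.1536
Iter 7: z = -0.4030 + -0.1391i, |z|^2 = 0.1817
Iter 8: z = -0.4129 + -0.0409i, |z|^2 = 0.1722

Answer: 9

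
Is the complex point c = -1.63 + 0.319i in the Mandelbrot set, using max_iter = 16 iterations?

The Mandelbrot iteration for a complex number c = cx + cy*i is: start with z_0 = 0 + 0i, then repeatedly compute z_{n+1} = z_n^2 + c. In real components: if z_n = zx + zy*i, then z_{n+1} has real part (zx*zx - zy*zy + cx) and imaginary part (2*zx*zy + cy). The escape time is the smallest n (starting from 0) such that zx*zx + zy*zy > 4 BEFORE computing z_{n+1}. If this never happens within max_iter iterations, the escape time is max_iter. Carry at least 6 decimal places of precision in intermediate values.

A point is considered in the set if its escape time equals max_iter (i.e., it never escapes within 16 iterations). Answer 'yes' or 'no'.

z_0 = 0 + 0i, c = -1.6300 + 0.3190i
Iter 1: z = -1.6300 + 0.3190i, |z|^2 = 2.7587
Iter 2: z = 0.9251 + -0.7209i, |z|^2 = 1.3756
Iter 3: z = -1.2939 + -1.0149i, |z|^2 = 2.7042
Iter 4: z = -0.9860 + 2.9454i, |z|^2 = 9.6476
Escaped at iteration 4

Answer: no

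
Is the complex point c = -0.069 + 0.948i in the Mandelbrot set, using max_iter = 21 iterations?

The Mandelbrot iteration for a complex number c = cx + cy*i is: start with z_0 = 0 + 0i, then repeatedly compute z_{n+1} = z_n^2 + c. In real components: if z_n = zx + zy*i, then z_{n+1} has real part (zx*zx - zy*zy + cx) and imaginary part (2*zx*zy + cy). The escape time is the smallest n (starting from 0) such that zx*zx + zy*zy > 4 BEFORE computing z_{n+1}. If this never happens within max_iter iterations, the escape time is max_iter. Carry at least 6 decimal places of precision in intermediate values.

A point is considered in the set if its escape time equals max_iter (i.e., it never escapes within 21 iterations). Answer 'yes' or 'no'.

z_0 = 0 + 0i, c = -0.0690 + 0.9480i
Iter 1: z = -0.0690 + 0.9480i, |z|^2 = 0.9035
Iter 2: z = -0.9629 + 0.8172i, |z|^2 = 1.5950
Iter 3: z = 0.1905 + -0.6258i, |z|^2 = 0.4279
Iter 4: z = -0.4243 + 0.7096i, |z|^2 = 0.6836
Iter 5: z = -0.3925 + 0.3458i, |z|^2 = 0.2736
Iter 6: z = -0.0345 + 0.6766i, |z|^2 = 0.4589
Iter 7: z = -0.5255 + 0.9013i, |z|^2 = 1.0885
Iter 8: z = -0.6051 + 0.0007i, |z|^2 = 0.3661
Iter 9: z = 0.2971 + 0.9472i, |z|^2 = 0.9854
Iter 10: z = -0.8779 + 1.5108i, |z|^2 = 3.0532
Iter 11: z = -1.5810 + -1.7046i, |z|^2 = 5.4051
Escaped at iteration 11

Answer: no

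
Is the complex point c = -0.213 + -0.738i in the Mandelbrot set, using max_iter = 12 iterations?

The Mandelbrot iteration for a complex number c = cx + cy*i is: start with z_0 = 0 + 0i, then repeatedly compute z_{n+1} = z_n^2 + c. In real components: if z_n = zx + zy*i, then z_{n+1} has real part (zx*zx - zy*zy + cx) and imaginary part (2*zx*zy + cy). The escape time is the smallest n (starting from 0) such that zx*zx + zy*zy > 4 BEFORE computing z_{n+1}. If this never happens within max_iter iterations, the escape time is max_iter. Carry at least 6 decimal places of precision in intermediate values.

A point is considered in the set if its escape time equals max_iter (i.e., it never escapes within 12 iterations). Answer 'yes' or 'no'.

Answer: yes

Derivation:
z_0 = 0 + 0i, c = -0.2130 + -0.7380i
Iter 1: z = -0.2130 + -0.7380i, |z|^2 = 0.5900
Iter 2: z = -0.7123 + -0.4236i, |z|^2 = 0.6868
Iter 3: z = 0.1149 + -0.1345i, |z|^2 = 0.0313
Iter 4: z = -0.2179 + -0.7689i, |z|^2 = 0.6387
Iter 5: z = -0.7567 + -0.4029i, |z|^2 = 0.7350
Iter 6: z = 0.1973 + -0.1282i, |z|^2 = 0.0554
Iter 7: z = -0.1905 + -0.7886i, |z|^2 = 0.6582
Iter 8: z = -0.7986 + -0.4376i, |z|^2 = 0.8292
Iter 9: z = 0.2333 + -0.0391i, |z|^2 = 0.0560
Iter 10: z = -0.1601 + -0.7563i, |z|^2 = 0.5976
Iter 11: z = -0.7593 + -0.4958i, |z|^2 = 0.8224
Did not escape in 12 iterations → in set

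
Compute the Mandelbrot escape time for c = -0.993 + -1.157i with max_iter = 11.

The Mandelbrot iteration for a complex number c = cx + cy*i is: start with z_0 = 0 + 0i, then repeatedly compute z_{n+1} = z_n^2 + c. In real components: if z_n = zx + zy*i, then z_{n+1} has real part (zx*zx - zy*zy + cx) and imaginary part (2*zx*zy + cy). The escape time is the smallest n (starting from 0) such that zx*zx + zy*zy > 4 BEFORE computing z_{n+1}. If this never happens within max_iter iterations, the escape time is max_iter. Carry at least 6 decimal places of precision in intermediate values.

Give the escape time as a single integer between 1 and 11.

Answer: 3

Derivation:
z_0 = 0 + 0i, c = -0.9930 + -1.1570i
Iter 1: z = -0.9930 + -1.1570i, |z|^2 = 2.3247
Iter 2: z = -1.3456 + 1.1408i, |z|^2 = 3.1121
Iter 3: z = -0.4838 + -4.2271i, |z|^2 = 18.1026
Escaped at iteration 3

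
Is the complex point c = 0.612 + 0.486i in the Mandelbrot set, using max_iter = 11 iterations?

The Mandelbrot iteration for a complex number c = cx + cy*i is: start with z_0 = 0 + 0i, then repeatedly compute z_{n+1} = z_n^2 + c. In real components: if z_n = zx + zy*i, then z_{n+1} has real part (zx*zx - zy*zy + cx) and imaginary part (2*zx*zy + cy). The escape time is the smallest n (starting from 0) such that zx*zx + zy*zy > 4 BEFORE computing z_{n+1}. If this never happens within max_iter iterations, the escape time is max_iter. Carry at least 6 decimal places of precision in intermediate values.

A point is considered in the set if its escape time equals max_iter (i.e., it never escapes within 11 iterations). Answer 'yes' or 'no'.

z_0 = 0 + 0i, c = 0.6120 + 0.4860i
Iter 1: z = 0.6120 + 0.4860i, |z|^2 = 0.6107
Iter 2: z = 0.7503 + 1.0809i, |z|^2 = 1.7313
Iter 3: z = 0.0068 + 2.1080i, |z|^2 = 4.4439
Escaped at iteration 3

Answer: no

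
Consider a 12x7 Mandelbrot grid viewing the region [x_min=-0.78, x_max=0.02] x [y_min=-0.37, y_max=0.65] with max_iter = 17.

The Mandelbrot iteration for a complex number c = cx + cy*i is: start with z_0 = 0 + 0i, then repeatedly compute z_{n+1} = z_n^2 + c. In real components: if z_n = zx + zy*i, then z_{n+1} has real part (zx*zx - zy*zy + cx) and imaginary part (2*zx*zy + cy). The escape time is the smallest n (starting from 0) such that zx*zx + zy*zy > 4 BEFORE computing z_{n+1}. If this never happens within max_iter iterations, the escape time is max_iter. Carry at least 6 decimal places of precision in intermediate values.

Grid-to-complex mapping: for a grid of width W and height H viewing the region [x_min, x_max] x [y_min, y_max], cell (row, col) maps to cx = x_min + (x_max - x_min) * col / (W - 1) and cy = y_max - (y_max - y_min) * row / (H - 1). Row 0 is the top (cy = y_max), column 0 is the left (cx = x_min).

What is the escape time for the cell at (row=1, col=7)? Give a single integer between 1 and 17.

Answer: 17

Derivation:
z_0 = 0 + 0i, c = -0.2709 + 0.4800i
Iter 1: z = -0.2709 + 0.4800i, |z|^2 = 0.3038
Iter 2: z = -0.4279 + 0.2199i, |z|^2 = 0.2315
Iter 3: z = -0.1362 + 0.2918i, |z|^2 = 0.1037
Iter 4: z = -0.3375 + 0.4005i, |z|^2 = 0.2743
Iter 5: z = -0.3174 + 0.2096i, |z|^2 = 0.1447
Iter 6: z = -0.2141 + 0.3469i, |z|^2 = 0.1662
Iter 7: z = -0.3454 + 0.3315i, |z|^2 = 0.2292
Iter 8: z = -0.2615 + 0.2510i, |z|^2 = 0.1314
Iter 9: z = -0.2656 + 0.3487i, |z|^2 = 0.1921
Iter 10: z = -0.3220 + 0.2948i, |z|^2 = 0.1906
Iter 11: z = -0.2541 + 0.2902i, |z|^2 = 0.1488
Iter 12: z = -0.2905 + 0.3325i, |z|^2 = 0.1950
Iter 13: z = -0.2971 + 0.2868i, |z|^2 = 0.1705
Iter 14: z = -0.2649 + 0.3096i, |z|^2 = 0.1660
Iter 15: z = -0.2966 + 0.3160i, |z|^2 = 0.1878
Iter 16: z = -0.2828 + 0.2926i, |z|^2 = 0.1656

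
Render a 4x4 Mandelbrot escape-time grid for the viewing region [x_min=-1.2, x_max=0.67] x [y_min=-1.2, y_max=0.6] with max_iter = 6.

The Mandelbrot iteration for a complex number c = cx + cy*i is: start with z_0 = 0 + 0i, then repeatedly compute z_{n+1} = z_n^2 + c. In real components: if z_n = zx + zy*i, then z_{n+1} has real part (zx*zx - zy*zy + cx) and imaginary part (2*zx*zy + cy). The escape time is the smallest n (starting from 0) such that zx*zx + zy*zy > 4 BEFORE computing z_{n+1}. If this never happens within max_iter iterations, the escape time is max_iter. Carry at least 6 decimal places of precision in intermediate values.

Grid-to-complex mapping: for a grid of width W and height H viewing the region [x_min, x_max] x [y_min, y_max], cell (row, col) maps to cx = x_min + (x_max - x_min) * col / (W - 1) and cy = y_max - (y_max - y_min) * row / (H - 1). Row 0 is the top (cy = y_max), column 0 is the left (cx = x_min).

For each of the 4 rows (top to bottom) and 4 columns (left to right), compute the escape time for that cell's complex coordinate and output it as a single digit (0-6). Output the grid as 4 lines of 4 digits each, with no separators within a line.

(row=0, col=0): c = -1.2000 + 0.6000i → escape time 3
(row=0, col=1): c = -0.5767 + 0.6000i → escape time 6
(row=0, col=2): c = 0.0467 + 0.6000i → escape time 6
(row=0, col=3): c = 0.6700 + 0.6000i → escape time 3
(row=1, col=0): c = -1.2000 + 0.0000i → escape time 6
(row=1, col=1): c = -0.5767 + 0.0000i → escape time 6
(row=1, col=2): c = 0.0467 + 0.0000i → escape time 6
(row=1, col=3): c = 0.6700 + 0.0000i → escape time 4
(row=2, col=0): c = -1.2000 + -0.6000i → escape time 3
(row=2, col=1): c = -0.5767 + -0.6000i → escape time 6
(row=2, col=2): c = 0.0467 + -0.6000i → escape time 6
(row=2, col=3): c = 0.6700 + -0.6000i → escape time 3
(row=3, col=0): c = -1.2000 + -1.2000i → escape time 2
(row=3, col=1): c = -0.5767 + -1.2000i → escape time 3
(row=3, col=2): c = 0.0467 + -1.2000i → escape time 3
(row=3, col=3): c = 0.6700 + -1.2000i → escape time 2

Answer: 3663
6664
3663
2332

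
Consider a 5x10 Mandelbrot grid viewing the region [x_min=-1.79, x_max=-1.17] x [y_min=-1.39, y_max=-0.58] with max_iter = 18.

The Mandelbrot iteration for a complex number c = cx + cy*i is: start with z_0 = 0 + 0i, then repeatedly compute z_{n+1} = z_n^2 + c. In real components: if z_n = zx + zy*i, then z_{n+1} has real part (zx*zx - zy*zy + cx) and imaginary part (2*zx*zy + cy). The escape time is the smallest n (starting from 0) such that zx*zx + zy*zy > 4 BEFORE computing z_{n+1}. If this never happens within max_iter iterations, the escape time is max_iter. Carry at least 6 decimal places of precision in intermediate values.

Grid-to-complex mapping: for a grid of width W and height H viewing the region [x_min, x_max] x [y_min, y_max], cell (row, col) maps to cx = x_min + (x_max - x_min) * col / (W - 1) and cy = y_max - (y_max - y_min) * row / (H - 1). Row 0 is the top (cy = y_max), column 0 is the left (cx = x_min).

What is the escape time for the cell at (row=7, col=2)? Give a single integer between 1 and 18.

z_0 = 0 + 0i, c = -1.4800 + -1.2100i
Iter 1: z = -1.4800 + -1.2100i, |z|^2 = 3.6545
Iter 2: z = -0.7537 + 2.3716i, |z|^2 = 6.1926
Escaped at iteration 2

Answer: 2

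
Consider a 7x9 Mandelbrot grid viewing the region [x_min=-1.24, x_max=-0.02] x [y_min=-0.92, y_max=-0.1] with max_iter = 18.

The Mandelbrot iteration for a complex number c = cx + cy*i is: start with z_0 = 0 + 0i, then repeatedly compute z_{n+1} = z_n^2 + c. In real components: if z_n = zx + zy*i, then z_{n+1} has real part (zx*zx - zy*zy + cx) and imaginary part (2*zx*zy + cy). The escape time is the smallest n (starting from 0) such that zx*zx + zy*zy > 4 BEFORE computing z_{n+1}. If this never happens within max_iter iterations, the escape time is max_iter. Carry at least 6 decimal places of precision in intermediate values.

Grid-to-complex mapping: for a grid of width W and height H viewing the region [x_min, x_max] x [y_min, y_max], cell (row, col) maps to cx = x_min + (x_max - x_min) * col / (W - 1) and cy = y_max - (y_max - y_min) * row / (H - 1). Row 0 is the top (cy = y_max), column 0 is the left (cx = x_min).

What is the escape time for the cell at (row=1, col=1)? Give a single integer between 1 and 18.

Answer: 18

Derivation:
z_0 = 0 + 0i, c = -1.0367 + -0.2025i
Iter 1: z = -1.0367 + -0.2025i, |z|^2 = 1.1157
Iter 2: z = -0.0030 + 0.2173i, |z|^2 = 0.0472
Iter 3: z = -1.0839 + -0.2038i, |z|^2 = 1.2164
Iter 4: z = 0.0966 + 0.2393i, |z|^2 = 0.0666
Iter 5: z = -1.0846 + -0.1563i, |z|^2 = 1.2008
Iter 6: z = 0.1153 + 0.1364i, |z|^2 = 0.0319
Iter 7: z = -1.0420 + -0.1710i, |z|^2 = 1.1150
Iter 8: z = 0.0198 + 0.1540i, |z|^2 = 0.0241
Iter 9: z = -1.0600 + -0.1964i, |z|^2 = 1.1621
Iter 10: z = 0.0483 + 0.2138i, |z|^2 = 0.0481
Iter 11: z = -1.0801 + -0.1818i, |z|^2 = 1.1996
Iter 12: z = 0.0968 + 0.1903i, |z|^2 = 0.0456
Iter 13: z = -1.0635 + -0.1657i, |z|^2 = 1.1585
Iter 14: z = 0.0669 + 0.1499i, |z|^2 = 0.0269
Iter 15: z = -1.0546 + -0.1824i, |z|^2 = 1.1456
Iter 16: z = 0.0423 + 0.1823i, |z|^2 = 0.0350
Iter 17: z = -1.0681 + -0.1871i, |z|^2 = 1.1759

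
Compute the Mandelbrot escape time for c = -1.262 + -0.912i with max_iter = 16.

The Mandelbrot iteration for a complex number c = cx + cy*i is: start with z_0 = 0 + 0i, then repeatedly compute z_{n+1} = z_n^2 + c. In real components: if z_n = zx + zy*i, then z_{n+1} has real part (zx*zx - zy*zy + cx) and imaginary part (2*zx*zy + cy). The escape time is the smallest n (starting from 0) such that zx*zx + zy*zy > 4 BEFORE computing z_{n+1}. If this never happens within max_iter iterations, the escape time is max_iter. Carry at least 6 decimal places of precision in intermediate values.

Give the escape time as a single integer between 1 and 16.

Answer: 3

Derivation:
z_0 = 0 + 0i, c = -1.2620 + -0.9120i
Iter 1: z = -1.2620 + -0.9120i, |z|^2 = 2.4244
Iter 2: z = -0.5011 + 1.3899i, |z|^2 = 2.1829
Iter 3: z = -2.9427 + -2.3049i, |z|^2 = 13.9722
Escaped at iteration 3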